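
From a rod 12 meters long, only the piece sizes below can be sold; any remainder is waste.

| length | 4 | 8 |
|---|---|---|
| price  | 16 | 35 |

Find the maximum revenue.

Consider every possible first cut. r[k] is the best of p[i]+r[k−i] over all sellable i≤k.
r[1] = 0
r[2] = 0
r[3] = 0
r[4] = 16
r[5] = 16
r[6] = 16
r[7] = 16
r[8] = max(16+16, 35+0) = 35
r[9] = max(16+16, 35+0) = 35
r[10] = max(16+16, 35+0) = 35
r[11] = max(16+16, 35+0) = 35
r[12] = max(16+35, 35+16) = 51
One optimal cutting: 8 + 4 → $51.

51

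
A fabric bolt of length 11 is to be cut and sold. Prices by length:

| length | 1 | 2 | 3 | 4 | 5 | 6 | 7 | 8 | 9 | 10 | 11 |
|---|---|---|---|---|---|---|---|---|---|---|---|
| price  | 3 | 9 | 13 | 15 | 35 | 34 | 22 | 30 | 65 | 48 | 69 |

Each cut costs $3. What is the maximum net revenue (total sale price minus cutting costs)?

Build net[k] bottom-up: net[k] = max over allowed piece i of (p[i] + net[k−i]) − 3 per cut.
net[1] = 3
net[2] = 9
net[3] = 13
net[4] = 15  (first piece 2, then net[2]=9)
net[5] = 35
net[6] = 35  (first piece 1, then net[5]=35)
net[7] = 41  (first piece 2, then net[5]=35)
net[8] = 45  (first piece 3, then net[5]=35)
net[9] = 65
net[10] = 67  (first piece 5, then net[5]=35)
net[11] = 71  (first piece 2, then net[9]=65)
One optimal plan: pieces 9 + 2 (1 cut) → $74 − $3 = $71.

71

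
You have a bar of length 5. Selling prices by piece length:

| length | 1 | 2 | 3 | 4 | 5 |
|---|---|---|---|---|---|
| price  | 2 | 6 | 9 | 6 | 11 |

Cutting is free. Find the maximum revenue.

15

Consider every possible first cut. r[k] is the best of p[i]+r[k−i] over all sellable i≤k.
r[1] = 2
r[2] = max(2+2, 6+0) = 6
r[3] = max(2+6, 6+2, 9+0) = 9
r[4] = max(2+9, 6+6, 9+2, 6+0) = 12
r[5] = max(2+12, 6+9, 9+6, 6+2, 11+0) = 15
One optimal cutting: 3 + 2 → 9 + 6 = 15.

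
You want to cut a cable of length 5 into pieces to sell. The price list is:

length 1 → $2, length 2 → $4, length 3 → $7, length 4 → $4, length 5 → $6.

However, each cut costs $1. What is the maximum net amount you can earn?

Build r[k] bottom-up: r[k] = max over allowed piece i of (p[i] + r[k−i]) − 1 per cut.
r[1] = 2
r[2] = max(2+2-1, 4+0) = 4
r[3] = max(2+4-1, 4+2-1, 7+0) = 7
r[4] = max(2+7-1, 4+4-1, 7+2-1, 4+0) = 8
r[5] = max(2+8-1, 4+7-1, 7+4-1, 4+2-1, 6+0) = 10
One optimal plan: pieces 3 + 2 (1 cut) → $11 − $1 = $10.

10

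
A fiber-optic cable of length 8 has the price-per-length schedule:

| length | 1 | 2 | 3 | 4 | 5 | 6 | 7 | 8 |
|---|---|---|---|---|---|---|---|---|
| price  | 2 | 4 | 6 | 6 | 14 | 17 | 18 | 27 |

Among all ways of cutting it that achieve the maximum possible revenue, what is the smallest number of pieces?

1

Build r[k] bottom-up: r[k] = max over allowed piece i of (p[i] + r[k−i]).
r[1] = 2
r[2] = max(2+2, 4+0) = 4
r[3] = max(2+4, 4+2, 6+0) = 6
r[4] = max(2+6, 4+4, 6+2, 6+0) = 8
r[5] = max(2+8, 4+6, 6+4, 6+2, 14+0) = 14
r[6] = max(2+14, 4+8, 6+6, 6+4, 14+2, 17+0) = 17
r[7] = max(2+17, 4+14, 6+8, …, 17+2, 18+0) = 19
r[8] = max(2+19, 4+17, 6+14, …, 18+2, 27+0) = 27
Maximum revenue is $27.
Now minimize piece count subject to staying optimal: for each k, pieces[k] = 1 + min over i with p[i]+r[k−i]=r[k] of pieces[k−i].
pieces[5] = 1
pieces[6] = 1
pieces[7] = 2
pieces[8] = 1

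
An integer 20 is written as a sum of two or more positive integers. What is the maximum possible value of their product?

Let g[k] be the best product for length k (with at least one cut). For each first piece i, the rest contributes max(k−i, g[k−i]).
g[2] = 1·max(1,0) = 1·1 = 1
g[3] = max(1·2, 2·1) = 2
g[4] = max(1·3, 2·2, 3·1) = 4
g[5] = max(1·4, 2·3, 3·2, 4·1) = 6
g[6] = max(1·6, 2·4, 3·3, 4·2, 5·1) = 9
g[7] = max(1·9, 2·6, 3·4, 4·3, 5·2, 6·1) = 12
g[8] = max(1·12, 2·9, 3·6, …, 6·2, 7·1) = 18
g[9] = max(1·18, 2·12, 3·9, …, 7·2, 8·1) = 27
g[10] = max(1·27, 2·18, 3·12, …, 8·2, 9·1) = 36
g[11] = max(1·36, 2·27, 3·18, …, 9·2, 10·1) = 54
g[12] = max(1·54, 2·36, 3·27, …, 10·2, 11·1) = 81
g[13] = max(1·81, 2·54, 3·36, …, 11·2, 12·1) = 108
g[14] = max(1·108, 2·81, 3·54, …, 12·2, 13·1) = 162
g[15] = max(1·162, 2·108, 3·81, …, 13·2, 14·1) = 243
g[16] = max(1·243, 2·162, 3·108, …, 14·2, 15·1) = 324
g[17] = max(1·324, 2·243, 3·162, …, 15·2, 16·1) = 486
g[18] = max(1·486, 2·324, 3·243, …, 16·2, 17·1) = 729
g[19] = max(1·729, 2·486, 3·324, …, 17·2, 18·1) = 972
g[20] = max(1·972, 2·729, 3·486, …, 18·2, 19·1) = 1458
One optimal split: 3 + 3 + 3 + 3 + 3 + 3 + 2; product 3·3·3·3·3·3·2 = 1458.

1458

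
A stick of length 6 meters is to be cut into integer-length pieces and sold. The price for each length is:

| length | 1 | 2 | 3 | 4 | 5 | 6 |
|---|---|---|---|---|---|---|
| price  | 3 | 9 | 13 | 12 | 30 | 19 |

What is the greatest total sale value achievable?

33

Consider every possible first cut. R[k] is the best of p[i]+R[k−i] over all sellable i≤k.
R[1] = 3
R[2] = max(3+3, 9+0) = 9
R[3] = max(3+9, 9+3, 13+0) = 13
R[4] = max(3+13, 9+9, 13+3, 12+0) = 18
R[5] = max(3+18, 9+13, 13+9, 12+3, 30+0) = 30
R[6] = max(3+30, 9+18, 13+13, 12+9, 30+3, 19+0) = 33
One optimal cutting: 5 + 1 → €30 + €3 = €33.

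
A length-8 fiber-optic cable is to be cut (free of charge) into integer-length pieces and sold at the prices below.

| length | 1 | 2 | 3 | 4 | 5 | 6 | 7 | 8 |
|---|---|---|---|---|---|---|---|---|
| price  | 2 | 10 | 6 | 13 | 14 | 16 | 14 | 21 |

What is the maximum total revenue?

40

Consider every possible first cut. r[k] is the best of p[i]+r[k−i] over all sellable i≤k.
r[1] = 2
r[2] = max(2+2, 10+0) = 10
r[3] = max(2+10, 10+2, 6+0) = 12
r[4] = max(2+12, 10+10, 6+2, 13+0) = 20
r[5] = max(2+20, 10+12, 6+10, 13+2, 14+0) = 22
r[6] = max(2+22, 10+20, 6+12, 13+10, 14+2, 16+0) = 30
r[7] = max(2+30, 10+22, 6+20, …, 16+2, 14+0) = 32
r[8] = max(2+32, 10+30, 6+22, …, 14+2, 21+0) = 40
One optimal cutting: 2 + 2 + 2 + 2 → $10 + $10 + $10 + $10 = $40.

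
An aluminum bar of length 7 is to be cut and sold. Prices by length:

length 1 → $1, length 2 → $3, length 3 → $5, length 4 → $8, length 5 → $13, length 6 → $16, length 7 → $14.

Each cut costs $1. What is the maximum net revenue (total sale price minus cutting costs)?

Consider every possible first cut. net[k] is the best of p[i]+net[k−i] over all sellable i≤k, charging 1 whenever i<k.
net[1] = 1
net[2] = 3
net[3] = 5
net[4] = 8
net[5] = 13
net[6] = 16
net[7] = 16  (first piece 1, then net[6]=16)
One optimal plan: pieces 6 + 1 (1 cut) → $17 − $1 = $16.

16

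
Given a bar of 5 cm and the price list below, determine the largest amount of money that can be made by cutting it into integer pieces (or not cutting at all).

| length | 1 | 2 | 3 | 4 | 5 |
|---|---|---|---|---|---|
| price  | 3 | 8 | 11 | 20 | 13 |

Build R[k] bottom-up: R[k] = max over allowed piece i of (p[i] + R[k−i]).
R[1] = 3
R[2] = 8
R[3] = 11  (first piece 1, then R[2]=8)
R[4] = 20
R[5] = 23  (first piece 1, then R[4]=20)
One optimal cutting: 4 + 1 → €20 + €3 = €23.

23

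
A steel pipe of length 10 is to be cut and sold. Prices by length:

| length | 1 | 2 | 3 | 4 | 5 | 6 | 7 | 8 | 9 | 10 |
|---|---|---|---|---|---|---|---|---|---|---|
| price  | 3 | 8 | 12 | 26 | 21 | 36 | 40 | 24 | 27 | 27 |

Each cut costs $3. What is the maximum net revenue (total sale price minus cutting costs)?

Consider every possible first cut. net[k] is the best of p[i]+net[k−i] over all sellable i≤k, charging 3 whenever i<k.
net[1] = 3
net[2] = 8
net[3] = 12
net[4] = 26
net[5] = 26  (first piece 1, then net[4]=26)
net[6] = 36
net[7] = 40
net[8] = 49  (first piece 4, then net[4]=26)
net[9] = 49  (first piece 1, then net[8]=49)
net[10] = 59  (first piece 4, then net[6]=36)
One optimal plan: pieces 6 + 4 (1 cut) → $62 − $3 = $59.

59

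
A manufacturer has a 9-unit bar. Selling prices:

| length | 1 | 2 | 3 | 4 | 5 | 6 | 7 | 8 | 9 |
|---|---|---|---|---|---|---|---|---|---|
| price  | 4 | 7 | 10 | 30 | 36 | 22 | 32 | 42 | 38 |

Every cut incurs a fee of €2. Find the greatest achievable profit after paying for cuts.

Consider every possible first cut. r[k] is the best of p[i]+r[k−i] over all sellable i≤k, charging 2 whenever i<k.
r[1] = 4
r[2] = 7
r[3] = 10
r[4] = 30
r[5] = 36
r[6] = 38  (first piece 1, then r[5]=36)
r[7] = 41  (first piece 2, then r[5]=36)
r[8] = 58  (first piece 4, then r[4]=30)
r[9] = 64  (first piece 4, then r[5]=36)
One optimal plan: pieces 5 + 4 (1 cut) → €66 − €2 = €64.

64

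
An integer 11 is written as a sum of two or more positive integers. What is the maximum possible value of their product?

Let prod[k] be the best product for length k (with at least one cut). For each first piece i, the rest contributes max(k−i, prod[k−i]).
prod[2] = 1×max(1,0) = 1×1 = 1
prod[3] = max(1×2, 2×1) = 2
prod[4] = max(1×3, 2×2, 3×1) = 4
prod[5] = max(1×4, 2×3, 3×2, 4×1) = 6
prod[6] = max(1×6, 2×4, 3×3, 4×2, 5×1) = 9
prod[7] = max(1×9, 2×6, 3×4, 4×3, 5×2, 6×1) = 12
prod[8] = max(1×12, 2×9, 3×6, …, 6×2, 7×1) = 18
prod[9] = max(1×18, 2×12, 3×9, …, 7×2, 8×1) = 27
prod[10] = max(1×27, 2×18, 3×12, …, 8×2, 9×1) = 36
prod[11] = max(1×36, 2×27, 3×18, …, 9×2, 10×1) = 54
One optimal split: 3 + 3 + 3 + 2; product 3×3×3×2 = 54.

54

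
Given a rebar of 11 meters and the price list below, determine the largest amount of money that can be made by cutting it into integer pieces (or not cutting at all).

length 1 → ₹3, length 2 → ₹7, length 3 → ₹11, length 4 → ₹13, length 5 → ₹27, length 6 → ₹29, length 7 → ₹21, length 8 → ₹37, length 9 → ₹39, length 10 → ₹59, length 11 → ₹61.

Let best[k] be the best obtainable value from length k. For each k, try every first piece i and keep the best of price[i] + best[k−i].
best[1] = 3
best[2] = max(3+3, 7+0) = 7
best[3] = max(3+7, 7+3, 11+0) = 11
best[4] = max(3+11, 7+7, 11+3, 13+0) = 14
best[5] = max(3+14, 7+11, 11+7, 13+3, 27+0) = 27
best[6] = max(3+27, 7+14, 11+11, 13+7, 27+3, 29+0) = 30
best[7] = max(3+30, 7+27, 11+14, …, 29+3, 21+0) = 34
best[8] = max(3+34, 7+30, 11+27, …, 21+3, 37+0) = 38
best[9] = max(3+38, 7+34, 11+30, …, 37+3, 39+0) = 41
best[10] = max(3+41, 7+38, 11+34, …, 39+3, 59+0) = 59
best[11] = max(3+59, 7+41, 11+38, …, 59+3, 61+0) = 62
One optimal cutting: 10 + 1 → ₹59 + ₹3 = ₹62.

62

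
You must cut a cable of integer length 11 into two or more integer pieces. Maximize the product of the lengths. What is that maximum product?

Define f[k] = max over 1≤i<k of i · max(k−i, f[k−i]); the inner max lets the remainder stay uncut if that's better.
f[2] = 1*max(1,0) = 1*1 = 1
f[3] = 1*max(2,1) = 1*2 = 2
f[4] = 2*max(2,1) = 2*2 = 4
f[5] = 2*max(3,2) = 2*3 = 6
f[6] = 3*max(3,2) = 3*3 = 9
f[7] = 2*max(5,6) = 2*6 = 12
f[8] = 2*max(6,9) = 2*9 = 18
f[9] = 3*max(6,9) = 3*9 = 27
f[10] = 2*max(8,18) = 2*18 = 36
f[11] = 2*max(9,27) = 2*27 = 54
One optimal split: 3 + 3 + 3 + 2; product 3*3*3*2 = 54.

54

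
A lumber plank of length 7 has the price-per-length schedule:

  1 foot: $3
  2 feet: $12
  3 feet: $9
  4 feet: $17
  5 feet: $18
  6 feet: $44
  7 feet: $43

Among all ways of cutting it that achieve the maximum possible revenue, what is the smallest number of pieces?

Consider every possible first cut. r[k] is the best of p[i]+r[k−i] over all sellable i≤k.
r[1] = 3
r[2] = 12
r[3] = 15  (first piece 1, then r[2]=12)
r[4] = 24  (first piece 2, then r[2]=12)
r[5] = 27  (first piece 1, then r[4]=24)
r[6] = 44
r[7] = 47  (first piece 1, then r[6]=44)
Maximum revenue is $47.
Now minimize piece count subject to staying optimal: for each k, pieces[k] = 1 + min over i with p[i]+r[k−i]=r[k] of pieces[k−i].
pieces[4] = 2
pieces[5] = 3
pieces[6] = 1
pieces[7] = 2

2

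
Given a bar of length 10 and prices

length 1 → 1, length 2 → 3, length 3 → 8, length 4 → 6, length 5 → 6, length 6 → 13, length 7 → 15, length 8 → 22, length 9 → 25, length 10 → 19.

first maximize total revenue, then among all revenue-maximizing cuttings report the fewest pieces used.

Build r[k] bottom-up: r[k] = max over allowed piece i of (p[i] + r[k−i]).
r[1] = 1
r[2] = max(1+1, 3+0) = 3
r[3] = max(1+3, 3+1, 8+0) = 8
r[4] = max(1+8, 3+3, 8+1, 6+0) = 9
r[5] = max(1+9, 3+8, 8+3, 6+1, 6+0) = 11
r[6] = max(1+11, 3+9, 8+8, 6+3, 6+1, 13+0) = 16
r[7] = max(1+16, 3+11, 8+9, …, 13+1, 15+0) = 17
r[8] = max(1+17, 3+16, 8+11, …, 15+1, 22+0) = 22
r[9] = max(1+22, 3+17, 8+16, …, 22+1, 25+0) = 25
r[10] = max(1+25, 3+22, 8+17, …, 25+1, 19+0) = 26
Maximum revenue is 26.
Now minimize piece count subject to staying optimal: for each k, pieces[k] = 1 + min over i with p[i]+r[k−i]=r[k] of pieces[k−i].
pieces[7] = 3
pieces[8] = 1
pieces[9] = 1
pieces[10] = 2

2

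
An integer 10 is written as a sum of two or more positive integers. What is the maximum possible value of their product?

36

Define f[k] = max over 1≤i<k of i · max(k−i, f[k−i]); the inner max lets the remainder stay uncut if that's better.
f[2] = 1×max(1,0) = 1×1 = 1
f[3] = max(1×2, 2×1) = 2
f[4] = max(1×3, 2×2, 3×1) = 4
f[5] = max(1×4, 2×3, 3×2, 4×1) = 6
f[6] = max(1×6, 2×4, 3×3, 4×2, 5×1) = 9
f[7] = max(1×9, 2×6, 3×4, 4×3, 5×2, 6×1) = 12
f[8] = max(1×12, 2×9, 3×6, …, 6×2, 7×1) = 18
f[9] = max(1×18, 2×12, 3×9, …, 7×2, 8×1) = 27
f[10] = max(1×27, 2×18, 3×12, …, 8×2, 9×1) = 36
One optimal split: 3 + 3 + 2 + 2; product 3×3×2×2 = 36.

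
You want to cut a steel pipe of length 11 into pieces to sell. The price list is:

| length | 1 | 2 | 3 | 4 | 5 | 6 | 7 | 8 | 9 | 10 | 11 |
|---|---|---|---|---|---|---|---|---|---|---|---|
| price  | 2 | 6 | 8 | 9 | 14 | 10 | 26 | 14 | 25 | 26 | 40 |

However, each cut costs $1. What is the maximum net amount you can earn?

Build v[k] bottom-up: v[k] = max over allowed piece i of (p[i] + v[k−i]) − 1 per cut.
v[1] = 2
v[2] = max(2+2-1, 6+0) = 6
v[3] = max(2+6-1, 6+2-1, 8+0) = 8
v[4] = max(2+8-1, 6+6-1, 8+2-1, 9+0) = 11
v[5] = max(2+11-1, 6+8-1, 8+6-1, 9+2-1, 14+0) = 14
v[6] = max(2+14-1, 6+11-1, 8+8-1, 9+6-1, 14+2-1, 10+0) = 16
v[7] = max(2+16-1, 6+14-1, 8+11-1, …, 10+2-1, 26+0) = 26
v[8] = max(2+26-1, 6+16-1, 8+14-1, …, 26+2-1, 14+0) = 27
v[9] = max(2+27-1, 6+26-1, 8+16-1, …, 14+2-1, 25+0) = 31
v[10] = max(2+31-1, 6+27-1, 8+26-1, …, 25+2-1, 26+0) = 33
v[11] = max(2+33-1, 6+31-1, 8+27-1, …, 26+2-1, 40+0) = 40
Best is to make no cuts and sell whole for $40.

40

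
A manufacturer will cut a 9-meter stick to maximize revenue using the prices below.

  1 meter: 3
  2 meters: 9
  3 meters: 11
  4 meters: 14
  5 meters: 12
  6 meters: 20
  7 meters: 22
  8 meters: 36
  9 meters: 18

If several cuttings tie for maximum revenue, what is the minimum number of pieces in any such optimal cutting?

Let r[k] be the best obtainable value from length k. For each k, try every first piece i and keep the best of price[i] + r[k−i].
r[1] = 3
r[2] = 9
r[3] = 12  (first piece 1, then r[2]=9)
r[4] = 18  (first piece 2, then r[2]=9)
r[5] = 21  (first piece 1, then r[4]=18)
r[6] = 27  (first piece 2, then r[4]=18)
r[7] = 30  (first piece 1, then r[6]=27)
r[8] = 36  (first piece 2, then r[6]=27)
r[9] = 39  (first piece 1, then r[8]=36)
Maximum revenue is 39.
Now minimize piece count subject to staying optimal: for each k, pieces[k] = 1 + min over i with p[i]+r[k−i]=r[k] of pieces[k−i].
pieces[6] = 3
pieces[7] = 4
pieces[8] = 1
pieces[9] = 2

2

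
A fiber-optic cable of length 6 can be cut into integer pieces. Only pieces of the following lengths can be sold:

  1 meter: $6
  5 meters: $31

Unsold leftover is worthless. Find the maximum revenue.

Consider every possible first cut. r[k] is the best of p[i]+r[k−i] over all sellable i≤k.
r[1] = 6
r[2] = 12  (first piece 1, then r[1]=6)
r[3] = 18  (first piece 1, then r[2]=12)
r[4] = 24  (first piece 1, then r[3]=18)
r[5] = 31
r[6] = 37  (first piece 1, then r[5]=31)
One optimal cutting: 5 + 1 → $37.

37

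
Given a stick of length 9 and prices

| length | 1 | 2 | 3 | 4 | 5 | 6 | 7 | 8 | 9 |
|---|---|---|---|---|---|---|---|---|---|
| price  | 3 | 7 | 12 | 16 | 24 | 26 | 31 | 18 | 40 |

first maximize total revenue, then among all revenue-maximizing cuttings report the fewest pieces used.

Build r[k] bottom-up: r[k] = max over allowed piece i of (p[i] + r[k−i]).
r[1] = 3
r[2] = max(3+3, 7+0) = 7
r[3] = max(3+7, 7+3, 12+0) = 12
r[4] = max(3+12, 7+7, 12+3, 16+0) = 16
r[5] = max(3+16, 7+12, 12+7, 16+3, 24+0) = 24
r[6] = max(3+24, 7+16, 12+12, 16+7, 24+3, 26+0) = 27
r[7] = max(3+27, 7+24, 12+16, …, 26+3, 31+0) = 31
r[8] = max(3+31, 7+27, 12+24, …, 31+3, 18+0) = 36
r[9] = max(3+36, 7+31, 12+27, …, 18+3, 40+0) = 40
Maximum revenue is €40.
Now minimize piece count subject to staying optimal: for each k, pieces[k] = 1 + min over i with p[i]+r[k−i]=r[k] of pieces[k−i].
pieces[6] = 2
pieces[7] = 1
pieces[8] = 2
pieces[9] = 1

1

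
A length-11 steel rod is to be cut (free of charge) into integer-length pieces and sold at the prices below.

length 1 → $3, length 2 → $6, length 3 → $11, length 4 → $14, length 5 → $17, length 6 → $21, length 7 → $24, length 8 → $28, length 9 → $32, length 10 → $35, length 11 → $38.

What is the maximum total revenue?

Build r[k] bottom-up: r[k] = max over allowed piece i of (p[i] + r[k−i]).
r[1] = 3
r[2] = max(3+3, 6+0) = 6
r[3] = max(3+6, 6+3, 11+0) = 11
r[4] = max(3+11, 6+6, 11+3, 14+0) = 14
r[5] = max(3+14, 6+11, 11+6, 14+3, 17+0) = 17
r[6] = max(3+17, 6+14, 11+11, 14+6, 17+3, 21+0) = 22
r[7] = max(3+22, 6+17, 11+14, …, 21+3, 24+0) = 25
r[8] = max(3+25, 6+22, 11+17, …, 24+3, 28+0) = 28
r[9] = max(3+28, 6+25, 11+22, …, 28+3, 32+0) = 33
r[10] = max(3+33, 6+28, 11+25, …, 32+3, 35+0) = 36
r[11] = max(3+36, 6+33, 11+28, …, 35+3, 38+0) = 39
One optimal cutting: 3 + 3 + 3 + 1 + 1 → $11 + $11 + $11 + $3 + $3 = $39.

39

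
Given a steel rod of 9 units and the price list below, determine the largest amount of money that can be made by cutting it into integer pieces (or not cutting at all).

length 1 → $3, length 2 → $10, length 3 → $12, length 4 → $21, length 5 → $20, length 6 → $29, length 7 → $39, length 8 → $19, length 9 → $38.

49

Let v[k] be the best obtainable value from length k. For each k, try every first piece i and keep the best of price[i] + v[k−i].
v[1] = 3
v[2] = max(3+3, 10+0) = 10
v[3] = max(3+10, 10+3, 12+0) = 13
v[4] = max(3+13, 10+10, 12+3, 21+0) = 21
v[5] = max(3+21, 10+13, 12+10, 21+3, 20+0) = 24
v[6] = max(3+24, 10+21, 12+13, 21+10, 20+3, 29+0) = 31
v[7] = max(3+31, 10+24, 12+21, …, 29+3, 39+0) = 39
v[8] = max(3+39, 10+31, 12+24, …, 39+3, 19+0) = 42
v[9] = max(3+42, 10+39, 12+31, …, 19+3, 38+0) = 49
One optimal cutting: 7 + 2 → $39 + $10 = $49.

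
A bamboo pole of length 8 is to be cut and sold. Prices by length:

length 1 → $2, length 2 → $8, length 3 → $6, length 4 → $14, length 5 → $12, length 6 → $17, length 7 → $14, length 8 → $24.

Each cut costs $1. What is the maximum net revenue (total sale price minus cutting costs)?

Consider every possible first cut. net[k] is the best of p[i]+net[k−i] over all sellable i≤k, charging 1 whenever i<k.
net[1] = 2
net[2] = max(2+2-1, 8+0) = 8
net[3] = max(2+8-1, 8+2-1, 6+0) = 9
net[4] = max(2+9-1, 8+8-1, 6+2-1, 14+0) = 15
net[5] = max(2+15-1, 8+9-1, 6+8-1, 14+2-1, 12+0) = 16
net[6] = max(2+16-1, 8+15-1, 6+9-1, 14+8-1, 12+2-1, 17+0) = 22
net[7] = max(2+22-1, 8+16-1, 6+15-1, …, 17+2-1, 14+0) = 23
net[8] = max(2+23-1, 8+22-1, 6+16-1, …, 14+2-1, 24+0) = 29
One optimal plan: pieces 2 + 2 + 2 + 2 (3 cuts) → $32 − $3 = $29.

29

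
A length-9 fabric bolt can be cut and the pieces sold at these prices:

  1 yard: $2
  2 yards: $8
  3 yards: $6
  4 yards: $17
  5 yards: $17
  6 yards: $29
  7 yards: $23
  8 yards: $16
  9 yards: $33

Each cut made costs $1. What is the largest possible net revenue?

Let r[k] be the best obtainable value from length k. For each k, try every first piece i and keep the best of price[i] + r[k−i] minus the 1 cut fee when i<k.
r[1] = 2
r[2] = max(2+2-1, 8+0) = 8
r[3] = max(2+8-1, 8+2-1, 6+0) = 9
r[4] = max(2+9-1, 8+8-1, 6+2-1, 17+0) = 17
r[5] = max(2+17-1, 8+9-1, 6+8-1, 17+2-1, 17+0) = 18
r[6] = max(2+18-1, 8+17-1, 6+9-1, 17+8-1, 17+2-1, 29+0) = 29
r[7] = max(2+29-1, 8+18-1, 6+17-1, …, 29+2-1, 23+0) = 30
r[8] = max(2+30-1, 8+29-1, 6+18-1, …, 23+2-1, 16+0) = 36
r[9] = max(2+36-1, 8+30-1, 6+29-1, …, 16+2-1, 33+0) = 37
One optimal plan: pieces 6 + 2 + 1 (2 cuts) → $39 − $2 = $37.

37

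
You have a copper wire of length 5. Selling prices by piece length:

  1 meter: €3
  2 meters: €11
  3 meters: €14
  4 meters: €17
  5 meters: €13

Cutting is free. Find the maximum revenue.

25

Build R[k] bottom-up: R[k] = max over allowed piece i of (p[i] + R[k−i]).
R[1] = 3
R[2] = max(3+3, 11+0) = 11
R[3] = max(3+11, 11+3, 14+0) = 14
R[4] = max(3+14, 11+11, 14+3, 17+0) = 22
R[5] = max(3+22, 11+14, 14+11, 17+3, 13+0) = 25
One optimal cutting: 2 + 2 + 1 → €11 + €11 + €3 = €25.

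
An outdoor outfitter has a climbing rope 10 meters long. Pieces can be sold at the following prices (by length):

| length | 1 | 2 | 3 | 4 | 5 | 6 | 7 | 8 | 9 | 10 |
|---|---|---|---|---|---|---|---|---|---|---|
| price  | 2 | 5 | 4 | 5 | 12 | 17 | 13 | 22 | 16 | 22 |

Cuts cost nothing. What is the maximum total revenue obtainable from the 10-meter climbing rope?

Let R[k] be the best obtainable value from length k. For each k, try every first piece i and keep the best of price[i] + R[k−i].
R[1] = 2
R[2] = max(2+2, 5+0) = 5
R[3] = max(2+5, 5+2, 4+0) = 7
R[4] = max(2+7, 5+5, 4+2, 5+0) = 10
R[5] = max(2+10, 5+7, 4+5, 5+2, 12+0) = 12
R[6] = max(2+12, 5+10, 4+7, 5+5, 12+2, 17+0) = 17
R[7] = max(2+17, 5+12, 4+10, …, 17+2, 13+0) = 19
R[8] = max(2+19, 5+17, 4+12, …, 13+2, 22+0) = 22
R[9] = max(2+22, 5+19, 4+17, …, 22+2, 16+0) = 24
R[10] = max(2+24, 5+22, 4+19, …, 16+2, 22+0) = 27
One optimal cutting: 6 + 2 + 2 → €17 + €5 + €5 = €27.

27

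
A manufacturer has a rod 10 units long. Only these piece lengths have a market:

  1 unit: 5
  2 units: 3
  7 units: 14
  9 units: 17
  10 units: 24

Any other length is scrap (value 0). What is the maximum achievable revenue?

50

Build r[k] bottom-up: r[k] = max over allowed piece i of (p[i] + r[k−i]).
r[1] = 5
r[2] = max(5+5, 3+0) = 10
r[3] = max(5+10, 3+5) = 15
r[4] = max(5+15, 3+10) = 20
r[5] = max(5+20, 3+15) = 25
r[6] = max(5+25, 3+20) = 30
r[7] = max(5+30, 3+25, 14+0) = 35
r[8] = max(5+35, 3+30, 14+5) = 40
r[9] = max(5+40, 3+35, 14+10, 17+0) = 45
r[10] = max(5+45, 3+40, 14+15, 17+5, 24+0) = 50
One optimal cutting: 1 + 1 + 1 + 1 + 1 + 1 + 1 + 1 + 1 + 1 → 50.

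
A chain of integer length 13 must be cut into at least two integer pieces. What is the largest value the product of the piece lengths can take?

108

Fill g[k] for k=2..13: at each k try every first piece i and multiply by the better of (k−i) uncut or g[k−i].
g[2] = 1*max(1,0) = 1*1 = 1
g[3] = max(1*2, 2*1) = 2
g[4] = max(1*3, 2*2, 3*1) = 4
g[5] = max(1*4, 2*3, 3*2, 4*1) = 6
g[6] = max(1*6, 2*4, 3*3, 4*2, 5*1) = 9
g[7] = max(1*9, 2*6, 3*4, 4*3, 5*2, 6*1) = 12
g[8] = max(1*12, 2*9, 3*6, …, 6*2, 7*1) = 18
g[9] = max(1*18, 2*12, 3*9, …, 7*2, 8*1) = 27
g[10] = max(1*27, 2*18, 3*12, …, 8*2, 9*1) = 36
g[11] = max(1*36, 2*27, 3*18, …, 9*2, 10*1) = 54
g[12] = max(1*54, 2*36, 3*27, …, 10*2, 11*1) = 81
g[13] = max(1*81, 2*54, 3*36, …, 11*2, 12*1) = 108
One optimal split: 3 + 3 + 3 + 2 + 2; product 3*3*3*2*2 = 108.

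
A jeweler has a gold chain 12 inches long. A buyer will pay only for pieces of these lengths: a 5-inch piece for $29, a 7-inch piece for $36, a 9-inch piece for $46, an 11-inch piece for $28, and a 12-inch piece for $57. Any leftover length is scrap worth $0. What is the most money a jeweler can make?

65

Build f[k] bottom-up: f[k] = max over allowed piece i of (p[i] + f[k−i]).
f[1] = 0
f[2] = 0
f[3] = 0
f[4] = 0
f[5] = 29
f[6] = 29
f[7] = max(29+0, 36+0) = 36
f[8] = max(29+0, 36+0) = 36
f[9] = max(29+0, 36+0, 46+0) = 46
f[10] = max(29+29, 36+0, 46+0) = 58
f[11] = max(29+29, 36+0, 46+0, 28+0) = 58
f[12] = max(29+36, 36+29, 46+0, 28+0, 57+0) = 65
One optimal cutting: 7 + 5 → $65.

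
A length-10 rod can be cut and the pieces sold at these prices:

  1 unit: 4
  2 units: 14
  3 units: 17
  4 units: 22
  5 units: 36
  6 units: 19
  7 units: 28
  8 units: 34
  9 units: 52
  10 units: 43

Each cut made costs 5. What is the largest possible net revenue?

67

Build net[k] bottom-up: net[k] = max over allowed piece i of (p[i] + net[k−i]) − 5 per cut.
net[1] = 4
net[2] = 14
net[3] = 17
net[4] = 23  (first piece 2, then net[2]=14)
net[5] = 36
net[6] = 35  (first piece 1, then net[5]=36)
net[7] = 45  (first piece 2, then net[5]=36)
net[8] = 48  (first piece 3, then net[5]=36)
net[9] = 54  (first piece 2, then net[7]=45)
net[10] = 67  (first piece 5, then net[5]=36)
One optimal plan: pieces 5 + 5 (1 cut) → 72 − 5 = 67.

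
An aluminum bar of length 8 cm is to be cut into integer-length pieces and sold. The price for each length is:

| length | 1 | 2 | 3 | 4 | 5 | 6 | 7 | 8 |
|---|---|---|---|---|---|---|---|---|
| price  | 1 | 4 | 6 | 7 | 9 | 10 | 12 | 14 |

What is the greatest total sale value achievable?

Consider every possible first cut. best[k] is the best of p[i]+best[k−i] over all sellable i≤k.
best[1] = 1
best[2] = 4
best[3] = 6
best[4] = 8  (first piece 2, then best[2]=4)
best[5] = 10  (first piece 2, then best[3]=6)
best[6] = 12  (first piece 2, then best[4]=8)
best[7] = 14  (first piece 2, then best[5]=10)
best[8] = 16  (first piece 2, then best[6]=12)
One optimal cutting: 2 + 2 + 2 + 2 → $4 + $4 + $4 + $4 = $16.

16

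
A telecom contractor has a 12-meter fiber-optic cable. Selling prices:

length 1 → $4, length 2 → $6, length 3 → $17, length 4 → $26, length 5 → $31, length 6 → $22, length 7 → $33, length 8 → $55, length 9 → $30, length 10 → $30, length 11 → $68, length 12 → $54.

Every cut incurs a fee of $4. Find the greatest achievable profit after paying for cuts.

Build v[k] bottom-up: v[k] = max over allowed piece i of (p[i] + v[k−i]) − 4 per cut.
v[1] = 4
v[2] = max(4+4-4, 6+0) = 6
v[3] = max(4+6-4, 6+4-4, 17+0) = 17
v[4] = max(4+17-4, 6+6-4, 17+4-4, 26+0) = 26
v[5] = max(4+26-4, 6+17-4, 17+6-4, 26+4-4, 31+0) = 31
v[6] = max(4+31-4, 6+26-4, 17+17-4, 26+6-4, 31+4-4, 22+0) = 31
v[7] = max(4+31-4, 6+31-4, 17+26-4, …, 22+4-4, 33+0) = 39
v[8] = max(4+39-4, 6+31-4, 17+31-4, …, 33+4-4, 55+0) = 55
v[9] = max(4+55-4, 6+39-4, 17+31-4, …, 55+4-4, 30+0) = 55
v[10] = max(4+55-4, 6+55-4, 17+39-4, …, 30+4-4, 30+0) = 58
v[11] = max(4+58-4, 6+55-4, 17+55-4, …, 30+4-4, 68+0) = 68
v[12] = max(4+68-4, 6+58-4, 17+55-4, …, 68+4-4, 54+0) = 77
One optimal plan: pieces 8 + 4 (1 cut) → $81 − $4 = $77.

77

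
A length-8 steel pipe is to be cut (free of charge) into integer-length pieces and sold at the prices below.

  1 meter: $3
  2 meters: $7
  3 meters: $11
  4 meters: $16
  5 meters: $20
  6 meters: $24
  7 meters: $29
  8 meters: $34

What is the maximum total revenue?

34

Consider every possible first cut. v[k] is the best of p[i]+v[k−i] over all sellable i≤k.
v[1] = 3
v[2] = max(3+3, 7+0) = 7
v[3] = max(3+7, 7+3, 11+0) = 11
v[4] = max(3+11, 7+7, 11+3, 16+0) = 16
v[5] = max(3+16, 7+11, 11+7, 16+3, 20+0) = 20
v[6] = max(3+20, 7+16, 11+11, 16+7, 20+3, 24+0) = 24
v[7] = max(3+24, 7+20, 11+16, …, 24+3, 29+0) = 29
v[8] = max(3+29, 7+24, 11+20, …, 29+3, 34+0) = 34
Best is to sell the whole 8-meter piece uncut for $34.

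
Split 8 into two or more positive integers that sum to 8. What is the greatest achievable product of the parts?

18

Define prod[k] = max over 1≤i<k of i · max(k−i, prod[k−i]); the inner max lets the remainder stay uncut if that's better.
prod[2] = 1*max(1,0) = 1*1 = 1
prod[3] = 1*max(2,1) = 1*2 = 2
prod[4] = 2*max(2,1) = 2*2 = 4
prod[5] = 2*max(3,2) = 2*3 = 6
prod[6] = 3*max(3,2) = 3*3 = 9
prod[7] = 2*max(5,6) = 2*6 = 12
prod[8] = 2*max(6,9) = 2*9 = 18
One optimal split: 3 + 3 + 2; product 3*3*2 = 18.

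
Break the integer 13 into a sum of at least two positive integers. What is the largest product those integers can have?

108

Let g[k] be the best product for length k (with at least one cut). For each first piece i, the rest contributes max(k−i, g[k−i]).
g[2] = 1·max(1,0) = 1·1 = 1
g[3] = max(1·2, 2·1) = 2
g[4] = max(1·3, 2·2, 3·1) = 4
g[5] = max(1·4, 2·3, 3·2, 4·1) = 6
g[6] = max(1·6, 2·4, 3·3, 4·2, 5·1) = 9
g[7] = max(1·9, 2·6, 3·4, 4·3, 5·2, 6·1) = 12
g[8] = max(1·12, 2·9, 3·6, …, 6·2, 7·1) = 18
g[9] = max(1·18, 2·12, 3·9, …, 7·2, 8·1) = 27
g[10] = max(1·27, 2·18, 3·12, …, 8·2, 9·1) = 36
g[11] = max(1·36, 2·27, 3·18, …, 9·2, 10·1) = 54
g[12] = max(1·54, 2·36, 3·27, …, 10·2, 11·1) = 81
g[13] = max(1·81, 2·54, 3·36, …, 11·2, 12·1) = 108
One optimal split: 3 + 3 + 3 + 2 + 2; product 3·3·3·2·2 = 108.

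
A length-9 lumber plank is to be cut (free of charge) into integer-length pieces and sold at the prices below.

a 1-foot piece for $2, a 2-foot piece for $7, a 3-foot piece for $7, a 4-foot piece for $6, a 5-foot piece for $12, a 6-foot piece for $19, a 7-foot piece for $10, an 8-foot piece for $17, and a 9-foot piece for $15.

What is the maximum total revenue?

30

Let v[k] be the best obtainable value from length k. For each k, try every first piece i and keep the best of price[i] + v[k−i].
v[1] = 2
v[2] = max(2+2, 7+0) = 7
v[3] = max(2+7, 7+2, 7+0) = 9
v[4] = max(2+9, 7+7, 7+2, 6+0) = 14
v[5] = max(2+14, 7+9, 7+7, 6+2, 12+0) = 16
v[6] = max(2+16, 7+14, 7+9, 6+7, 12+2, 19+0) = 21
v[7] = max(2+21, 7+16, 7+14, …, 19+2, 10+0) = 23
v[8] = max(2+23, 7+21, 7+16, …, 10+2, 17+0) = 28
v[9] = max(2+28, 7+23, 7+21, …, 17+2, 15+0) = 30
One optimal cutting: 2 + 2 + 2 + 2 + 1 → $7 + $7 + $7 + $7 + $2 = $30.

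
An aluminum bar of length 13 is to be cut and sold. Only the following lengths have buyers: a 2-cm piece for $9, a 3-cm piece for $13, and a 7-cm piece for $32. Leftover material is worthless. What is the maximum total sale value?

59

Let f[k] be the best obtainable value from length k. For each k, try every first piece i and keep the best of price[i] + f[k−i].
f[1] = 0
f[2] = 9
f[3] = max(9+0, 13+0) = 13
f[4] = max(9+9, 13+0) = 18
f[5] = max(9+13, 13+9) = 22
f[6] = max(9+18, 13+13) = 27
f[7] = max(9+22, 13+18, 32+0) = 32
f[8] = max(9+27, 13+22, 32+0) = 36
f[9] = max(9+32, 13+27, 32+9) = 41
f[10] = max(9+36, 13+32, 32+13) = 45
f[11] = max(9+41, 13+36, 32+18) = 50
f[12] = max(9+45, 13+41, 32+22) = 54
f[13] = max(9+50, 13+45, 32+27) = 59
One optimal cutting: 7 + 2 + 2 + 2 → $59.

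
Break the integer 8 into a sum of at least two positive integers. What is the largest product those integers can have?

Define m[k] = max over 1≤i<k of i · max(k−i, m[k−i]); the inner max lets the remainder stay uncut if that's better.
m[2] = 1·max(1,0) = 1·1 = 1
m[3] = max(1·2, 2·1) = 2
m[4] = max(1·3, 2·2, 3·1) = 4
m[5] = max(1·4, 2·3, 3·2, 4·1) = 6
m[6] = max(1·6, 2·4, 3·3, 4·2, 5·1) = 9
m[7] = max(1·9, 2·6, 3·4, 4·3, 5·2, 6·1) = 12
m[8] = max(1·12, 2·9, 3·6, …, 6·2, 7·1) = 18
One optimal split: 3 + 3 + 2; product 3·3·2 = 18.

18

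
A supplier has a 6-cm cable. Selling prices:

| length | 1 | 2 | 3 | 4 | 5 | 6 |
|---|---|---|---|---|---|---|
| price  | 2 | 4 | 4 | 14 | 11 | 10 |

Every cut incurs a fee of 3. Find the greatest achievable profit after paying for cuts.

Let v[k] be the best obtainable value from length k. For each k, try every first piece i and keep the best of price[i] + v[k−i] minus the 3 cut fee when i<k.
v[1] = 2
v[2] = 4
v[3] = 4
v[4] = 14
v[5] = 13  (first piece 1, then v[4]=14)
v[6] = 15  (first piece 2, then v[4]=14)
One optimal plan: pieces 4 + 2 (1 cut) → 18 − 3 = 15.

15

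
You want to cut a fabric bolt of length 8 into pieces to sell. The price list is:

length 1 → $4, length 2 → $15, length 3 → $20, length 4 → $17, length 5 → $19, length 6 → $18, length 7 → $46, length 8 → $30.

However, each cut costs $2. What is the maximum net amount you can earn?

Build v[k] bottom-up: v[k] = max over allowed piece i of (p[i] + v[k−i]) − 2 per cut.
v[1] = 4
v[2] = 15
v[3] = 20
v[4] = 28  (first piece 2, then v[2]=15)
v[5] = 33  (first piece 2, then v[3]=20)
v[6] = 41  (first piece 2, then v[4]=28)
v[7] = 46  (first piece 2, then v[5]=33)
v[8] = 54  (first piece 2, then v[6]=41)
One optimal plan: pieces 2 + 2 + 2 + 2 (3 cuts) → $60 − $6 = $54.

54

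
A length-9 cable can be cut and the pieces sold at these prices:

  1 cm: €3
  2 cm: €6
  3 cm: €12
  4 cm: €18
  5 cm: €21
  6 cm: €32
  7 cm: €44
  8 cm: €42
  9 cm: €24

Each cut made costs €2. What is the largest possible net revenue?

Let r[k] be the best obtainable value from length k. For each k, try every first piece i and keep the best of price[i] + r[k−i] minus the 2 cut fee when i<k.
r[1] = 3
r[2] = max(3+3-2, 6+0) = 6
r[3] = max(3+6-2, 6+3-2, 12+0) = 12
r[4] = max(3+12-2, 6+6-2, 12+3-2, 18+0) = 18
r[5] = max(3+18-2, 6+12-2, 12+6-2, 18+3-2, 21+0) = 21
r[6] = max(3+21-2, 6+18-2, 12+12-2, 18+6-2, 21+3-2, 32+0) = 32
r[7] = max(3+32-2, 6+21-2, 12+18-2, …, 32+3-2, 44+0) = 44
r[8] = max(3+44-2, 6+32-2, 12+21-2, …, 44+3-2, 42+0) = 45
r[9] = max(3+45-2, 6+44-2, 12+32-2, …, 42+3-2, 24+0) = 48
One optimal plan: pieces 7 + 2 (1 cut) → €50 − €2 = €48.

48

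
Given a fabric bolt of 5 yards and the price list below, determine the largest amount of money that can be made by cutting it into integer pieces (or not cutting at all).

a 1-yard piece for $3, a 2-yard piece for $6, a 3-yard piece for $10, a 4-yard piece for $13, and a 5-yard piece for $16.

16

Consider every possible first cut. R[k] is the best of p[i]+R[k−i] over all sellable i≤k.
R[1] = 3
R[2] = max(3+3, 6+0) = 6
R[3] = max(3+6, 6+3, 10+0) = 10
R[4] = max(3+10, 6+6, 10+3, 13+0) = 13
R[5] = max(3+13, 6+10, 10+6, 13+3, 16+0) = 16
One optimal cutting: 3 + 1 + 1 → $10 + $3 + $3 = $16.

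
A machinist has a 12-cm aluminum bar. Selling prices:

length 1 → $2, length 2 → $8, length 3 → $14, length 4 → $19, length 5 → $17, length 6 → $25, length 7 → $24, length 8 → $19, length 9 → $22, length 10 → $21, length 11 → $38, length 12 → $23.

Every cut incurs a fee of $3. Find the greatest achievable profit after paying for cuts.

51

Consider every possible first cut. net[k] is the best of p[i]+net[k−i] over all sellable i≤k, charging 3 whenever i<k.
net[1] = 2
net[2] = 8
net[3] = 14
net[4] = 19
net[5] = 19  (first piece 2, then net[3]=14)
net[6] = 25  (first piece 3, then net[3]=14)
net[7] = 30  (first piece 3, then net[4]=19)
net[8] = 35  (first piece 4, then net[4]=19)
net[9] = 36  (first piece 3, then net[6]=25)
net[10] = 41  (first piece 3, then net[7]=30)
net[11] = 46  (first piece 3, then net[8]=35)
net[12] = 51  (first piece 4, then net[8]=35)
One optimal plan: pieces 4 + 4 + 4 (2 cuts) → $57 − $6 = $51.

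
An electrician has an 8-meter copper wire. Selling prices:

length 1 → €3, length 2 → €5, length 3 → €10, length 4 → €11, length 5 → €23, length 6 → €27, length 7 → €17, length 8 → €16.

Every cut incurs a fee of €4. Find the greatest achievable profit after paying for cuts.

Build v[k] bottom-up: v[k] = max over allowed piece i of (p[i] + v[k−i]) − 4 per cut.
v[1] = 3
v[2] = 5
v[3] = 10
v[4] = 11
v[5] = 23
v[6] = 27
v[7] = 26  (first piece 1, then v[6]=27)
v[8] = 29  (first piece 3, then v[5]=23)
One optimal plan: pieces 5 + 3 (1 cut) → €33 − €4 = €29.

29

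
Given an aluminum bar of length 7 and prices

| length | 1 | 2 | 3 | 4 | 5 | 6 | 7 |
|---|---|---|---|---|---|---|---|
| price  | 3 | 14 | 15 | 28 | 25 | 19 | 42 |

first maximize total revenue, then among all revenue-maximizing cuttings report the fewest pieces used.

Let r[k] be the best obtainable value from length k. For each k, try every first piece i and keep the best of price[i] + r[k−i].
r[1] = 3
r[2] = 14
r[3] = 17  (first piece 1, then r[2]=14)
r[4] = 28  (first piece 2, then r[2]=14)
r[5] = 31  (first piece 1, then r[4]=28)
r[6] = 42  (first piece 2, then r[4]=28)
r[7] = 45  (first piece 1, then r[6]=42)
Maximum revenue is $45.
Now minimize piece count subject to staying optimal: for each k, pieces[k] = 1 + min over i with p[i]+r[k−i]=r[k] of pieces[k−i].
pieces[4] = 1
pieces[5] = 2
pieces[6] = 2
pieces[7] = 3

3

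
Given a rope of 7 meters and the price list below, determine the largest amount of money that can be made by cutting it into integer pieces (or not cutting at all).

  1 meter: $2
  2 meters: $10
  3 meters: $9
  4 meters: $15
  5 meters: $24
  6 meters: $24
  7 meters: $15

Let R[k] be the best obtainable value from length k. For each k, try every first piece i and keep the best of price[i] + R[k−i].
R[1] = 2
R[2] = max(2+2, 10+0) = 10
R[3] = max(2+10, 10+2, 9+0) = 12
R[4] = max(2+12, 10+10, 9+2, 15+0) = 20
R[5] = max(2+20, 10+12, 9+10, 15+2, 24+0) = 24
R[6] = max(2+24, 10+20, 9+12, 15+10, 24+2, 24+0) = 30
R[7] = max(2+30, 10+24, 9+20, …, 24+2, 15+0) = 34
One optimal cutting: 5 + 2 → $24 + $10 = $34.

34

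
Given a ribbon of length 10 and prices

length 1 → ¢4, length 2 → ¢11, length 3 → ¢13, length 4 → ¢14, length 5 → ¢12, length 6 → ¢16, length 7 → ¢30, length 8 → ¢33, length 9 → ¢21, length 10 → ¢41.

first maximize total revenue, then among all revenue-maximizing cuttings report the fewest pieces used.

5

Build r[k] bottom-up: r[k] = max over allowed piece i of (p[i] + r[k−i]).
r[1] = 4
r[2] = max(4+4, 11+0) = 11
r[3] = max(4+11, 11+4, 13+0) = 15
r[4] = max(4+15, 11+11, 13+4, 14+0) = 22
r[5] = max(4+22, 11+15, 13+11, 14+4, 12+0) = 26
r[6] = max(4+26, 11+22, 13+15, 14+11, 12+4, 16+0) = 33
r[7] = max(4+33, 11+26, 13+22, …, 16+4, 30+0) = 37
r[8] = max(4+37, 11+33, 13+26, …, 30+4, 33+0) = 44
r[9] = max(4+44, 11+37, 13+33, …, 33+4, 21+0) = 48
r[10] = max(4+48, 11+44, 13+37, …, 21+4, 41+0) = 55
Maximum revenue is ¢55.
Now minimize piece count subject to staying optimal: for each k, pieces[k] = 1 + min over i with p[i]+r[k−i]=r[k] of pieces[k−i].
pieces[7] = 4
pieces[8] = 4
pieces[9] = 5
pieces[10] = 5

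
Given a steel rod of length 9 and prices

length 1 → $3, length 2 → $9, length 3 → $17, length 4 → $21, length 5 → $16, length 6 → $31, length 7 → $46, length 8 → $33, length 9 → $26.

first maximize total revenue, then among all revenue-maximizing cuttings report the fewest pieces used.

Build r[k] bottom-up: r[k] = max over allowed piece i of (p[i] + r[k−i]).
r[1] = 3
r[2] = max(3+3, 9+0) = 9
r[3] = max(3+9, 9+3, 17+0) = 17
r[4] = max(3+17, 9+9, 17+3, 21+0) = 21
r[5] = max(3+21, 9+17, 17+9, 21+3, 16+0) = 26
r[6] = max(3+26, 9+21, 17+17, 21+9, 16+3, 31+0) = 34
r[7] = max(3+34, 9+26, 17+21, …, 31+3, 46+0) = 46
r[8] = max(3+46, 9+34, 17+26, …, 46+3, 33+0) = 49
r[9] = max(3+49, 9+46, 17+34, …, 33+3, 26+0) = 55
Maximum revenue is $55.
Now minimize piece count subject to staying optimal: for each k, pieces[k] = 1 + min over i with p[i]+r[k−i]=r[k] of pieces[k−i].
pieces[6] = 2
pieces[7] = 1
pieces[8] = 2
pieces[9] = 2

2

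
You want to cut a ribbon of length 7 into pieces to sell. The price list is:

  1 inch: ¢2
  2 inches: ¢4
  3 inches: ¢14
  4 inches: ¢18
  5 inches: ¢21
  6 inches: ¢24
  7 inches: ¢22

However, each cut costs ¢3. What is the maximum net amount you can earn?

Let r[k] be the best obtainable value from length k. For each k, try every first piece i and keep the best of price[i] + r[k−i] minus the 3 cut fee when i<k.
r[1] = 2
r[2] = max(2+2-3, 4+0) = 4
r[3] = max(2+4-3, 4+2-3, 14+0) = 14
r[4] = max(2+14-3, 4+4-3, 14+2-3, 18+0) = 18
r[5] = max(2+18-3, 4+14-3, 14+4-3, 18+2-3, 21+0) = 21
r[6] = max(2+21-3, 4+18-3, 14+14-3, 18+4-3, 21+2-3, 24+0) = 25
r[7] = max(2+25-3, 4+21-3, 14+18-3, …, 24+2-3, 22+0) = 29
One optimal plan: pieces 4 + 3 (1 cut) → ¢32 − ¢3 = ¢29.

29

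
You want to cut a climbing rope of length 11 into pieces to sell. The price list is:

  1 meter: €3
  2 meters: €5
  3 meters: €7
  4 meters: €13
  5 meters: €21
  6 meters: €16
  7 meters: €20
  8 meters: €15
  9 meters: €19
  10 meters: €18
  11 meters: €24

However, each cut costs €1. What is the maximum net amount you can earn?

Build net[k] bottom-up: net[k] = max over allowed piece i of (p[i] + net[k−i]) − 1 per cut.
net[1] = 3
net[2] = max(3+3-1, 5+0) = 5
net[3] = max(3+5-1, 5+3-1, 7+0) = 7
net[4] = max(3+7-1, 5+5-1, 7+3-1, 13+0) = 13
net[5] = max(3+13-1, 5+7-1, 7+5-1, 13+3-1, 21+0) = 21
net[6] = max(3+21-1, 5+13-1, 7+7-1, 13+5-1, 21+3-1, 16+0) = 23
net[7] = max(3+23-1, 5+21-1, 7+13-1, …, 16+3-1, 20+0) = 25
net[8] = max(3+25-1, 5+23-1, 7+21-1, …, 20+3-1, 15+0) = 27
net[9] = max(3+27-1, 5+25-1, 7+23-1, …, 15+3-1, 19+0) = 33
net[10] = max(3+33-1, 5+27-1, 7+25-1, …, 19+3-1, 18+0) = 41
net[11] = max(3+41-1, 5+33-1, 7+27-1, …, 18+3-1, 24+0) = 43
One optimal plan: pieces 5 + 5 + 1 (2 cuts) → €45 − €2 = €43.

43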